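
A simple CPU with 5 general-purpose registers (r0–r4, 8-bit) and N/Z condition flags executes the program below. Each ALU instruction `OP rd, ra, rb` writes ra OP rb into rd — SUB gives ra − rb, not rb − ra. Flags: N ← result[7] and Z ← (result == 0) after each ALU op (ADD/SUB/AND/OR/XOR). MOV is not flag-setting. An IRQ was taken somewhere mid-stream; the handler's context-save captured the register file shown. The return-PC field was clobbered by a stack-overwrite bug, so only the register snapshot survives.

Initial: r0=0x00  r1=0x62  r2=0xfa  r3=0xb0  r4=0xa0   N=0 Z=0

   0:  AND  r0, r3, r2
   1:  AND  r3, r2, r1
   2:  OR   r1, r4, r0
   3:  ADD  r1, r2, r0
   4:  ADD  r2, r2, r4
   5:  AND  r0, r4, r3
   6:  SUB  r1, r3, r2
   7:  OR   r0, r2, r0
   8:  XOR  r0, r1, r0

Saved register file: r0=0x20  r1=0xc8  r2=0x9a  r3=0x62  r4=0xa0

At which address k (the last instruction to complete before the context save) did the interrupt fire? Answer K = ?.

K = 6

after  0: r0=0xb0 r1=0x62 r2=0xfa r3=0xb0 r4=0xa0  N=1 Z=0
after  1: r0=0xb0 r1=0x62 r2=0xfa r3=0x62 r4=0xa0  N=0 Z=0
after  2: r0=0xb0 r1=0xb0 r2=0xfa r3=0x62 r4=0xa0  N=1 Z=0
after  3: r0=0xb0 r1=0xaa r2=0xfa r3=0x62 r4=0xa0  N=1 Z=0
after  4: r0=0xb0 r1=0xaa r2=0x9a r3=0x62 r4=0xa0  N=1 Z=0
after  5: r0=0x20 r1=0xaa r2=0x9a r3=0x62 r4=0xa0  N=0 Z=0
after  6: r0=0x20 r1=0xc8 r2=0x9a r3=0x62 r4=0xa0  N=1 Z=0
-- IRQ taken; context saved, return-PC = 7 --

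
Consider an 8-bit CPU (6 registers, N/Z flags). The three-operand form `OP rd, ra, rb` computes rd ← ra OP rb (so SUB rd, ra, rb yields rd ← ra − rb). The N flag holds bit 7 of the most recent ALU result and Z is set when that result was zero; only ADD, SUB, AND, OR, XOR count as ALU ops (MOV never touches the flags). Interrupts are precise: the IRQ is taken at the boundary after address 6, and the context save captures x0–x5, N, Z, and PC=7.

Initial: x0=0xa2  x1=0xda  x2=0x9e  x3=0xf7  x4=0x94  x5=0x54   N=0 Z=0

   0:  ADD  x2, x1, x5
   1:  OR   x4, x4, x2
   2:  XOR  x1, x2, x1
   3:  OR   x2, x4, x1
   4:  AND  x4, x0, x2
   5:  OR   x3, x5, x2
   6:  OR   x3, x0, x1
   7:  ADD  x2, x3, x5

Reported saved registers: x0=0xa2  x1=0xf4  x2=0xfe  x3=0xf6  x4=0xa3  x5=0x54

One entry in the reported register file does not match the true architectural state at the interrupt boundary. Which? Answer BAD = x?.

BAD = x4

after  0: x0=0xa2 x1=0xda x2=0x2e x3=0xf7 x4=0x94 x5=0x54  N=0 Z=0
after  1: x0=0xa2 x1=0xda x2=0x2e x3=0xf7 x4=0xbe x5=0x54  N=1 Z=0
after  2: x0=0xa2 x1=0xf4 x2=0x2e x3=0xf7 x4=0xbe x5=0x54  N=1 Z=0
after  3: x0=0xa2 x1=0xf4 x2=0xfe x3=0xf7 x4=0xbe x5=0x54  N=1 Z=0
after  4: x0=0xa2 x1=0xf4 x2=0xfe x3=0xf7 x4=0xa2 x5=0x54  N=1 Z=0
after  5: x0=0xa2 x1=0xf4 x2=0xfe x3=0xfe x4=0xa2 x5=0x54  N=1 Z=0
after  6: x0=0xa2 x1=0xf4 x2=0xfe x3=0xf6 x4=0xa2 x5=0x54  N=1 Z=0
-- IRQ taken; context saved, return-PC = 7 --
mismatch: x4: reported 0xa3 vs actual 0xa2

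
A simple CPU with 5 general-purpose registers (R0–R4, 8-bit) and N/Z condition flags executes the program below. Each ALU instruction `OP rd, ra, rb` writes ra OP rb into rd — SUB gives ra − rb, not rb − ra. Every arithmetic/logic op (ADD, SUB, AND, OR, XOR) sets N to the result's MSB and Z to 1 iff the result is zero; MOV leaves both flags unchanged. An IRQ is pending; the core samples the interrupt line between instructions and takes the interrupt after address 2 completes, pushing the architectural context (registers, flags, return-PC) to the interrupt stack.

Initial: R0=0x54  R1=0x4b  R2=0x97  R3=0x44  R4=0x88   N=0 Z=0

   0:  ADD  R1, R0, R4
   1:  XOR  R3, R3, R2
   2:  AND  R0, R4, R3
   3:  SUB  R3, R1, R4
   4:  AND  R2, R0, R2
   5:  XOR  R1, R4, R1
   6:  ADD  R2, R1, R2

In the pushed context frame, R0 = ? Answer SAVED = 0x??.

after  0: R0=0x54 R1=0xdc R2=0x97 R3=0x44 R4=0x88  N=1 Z=0
after  1: R0=0x54 R1=0xdc R2=0x97 R3=0xd3 R4=0x88  N=1 Z=0
after  2: R0=0x80 R1=0xdc R2=0x97 R3=0xd3 R4=0x88  N=1 Z=0
-- IRQ taken; context saved, return-PC = 3 --

SAVED = 0x80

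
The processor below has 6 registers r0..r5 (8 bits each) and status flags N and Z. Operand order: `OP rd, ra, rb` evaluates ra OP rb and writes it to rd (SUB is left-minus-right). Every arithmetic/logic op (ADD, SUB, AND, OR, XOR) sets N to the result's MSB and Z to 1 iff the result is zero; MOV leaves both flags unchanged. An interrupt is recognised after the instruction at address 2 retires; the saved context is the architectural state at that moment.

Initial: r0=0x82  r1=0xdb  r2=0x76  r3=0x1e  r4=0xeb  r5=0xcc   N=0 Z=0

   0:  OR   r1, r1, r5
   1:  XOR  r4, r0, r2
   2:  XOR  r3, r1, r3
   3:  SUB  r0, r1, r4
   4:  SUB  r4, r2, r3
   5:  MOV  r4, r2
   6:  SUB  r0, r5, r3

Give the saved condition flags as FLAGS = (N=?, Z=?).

FLAGS = (N=1, Z=0)

after  0: r0=0x82 r1=0xdf r2=0x76 r3=0x1e r4=0xeb r5=0xcc  N=1 Z=0
after  1: r0=0x82 r1=0xdf r2=0x76 r3=0x1e r4=0xf4 r5=0xcc  N=1 Z=0
after  2: r0=0x82 r1=0xdf r2=0x76 r3=0xc1 r4=0xf4 r5=0xcc  N=1 Z=0
-- IRQ taken; context saved, return-PC = 3 --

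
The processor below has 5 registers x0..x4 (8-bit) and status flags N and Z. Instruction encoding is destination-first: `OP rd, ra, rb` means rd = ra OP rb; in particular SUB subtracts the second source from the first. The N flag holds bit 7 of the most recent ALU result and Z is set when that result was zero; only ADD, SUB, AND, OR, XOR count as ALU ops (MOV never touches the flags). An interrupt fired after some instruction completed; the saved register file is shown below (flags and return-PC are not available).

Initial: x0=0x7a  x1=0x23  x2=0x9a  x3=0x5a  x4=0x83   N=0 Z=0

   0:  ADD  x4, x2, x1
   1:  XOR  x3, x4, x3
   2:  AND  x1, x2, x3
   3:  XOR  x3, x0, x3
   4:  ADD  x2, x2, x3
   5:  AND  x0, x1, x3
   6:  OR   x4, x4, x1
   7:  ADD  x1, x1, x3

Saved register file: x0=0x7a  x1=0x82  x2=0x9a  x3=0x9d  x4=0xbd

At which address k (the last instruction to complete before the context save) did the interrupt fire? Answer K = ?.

after  0: x0=0x7a x1=0x23 x2=0x9a x3=0x5a x4=0xbd  N=1 Z=0
after  1: x0=0x7a x1=0x23 x2=0x9a x3=0xe7 x4=0xbd  N=1 Z=0
after  2: x0=0x7a x1=0x82 x2=0x9a x3=0xe7 x4=0xbd  N=1 Z=0
after  3: x0=0x7a x1=0x82 x2=0x9a x3=0x9d x4=0xbd  N=1 Z=0
-- IRQ taken; context saved, return-PC = 4 --

K = 3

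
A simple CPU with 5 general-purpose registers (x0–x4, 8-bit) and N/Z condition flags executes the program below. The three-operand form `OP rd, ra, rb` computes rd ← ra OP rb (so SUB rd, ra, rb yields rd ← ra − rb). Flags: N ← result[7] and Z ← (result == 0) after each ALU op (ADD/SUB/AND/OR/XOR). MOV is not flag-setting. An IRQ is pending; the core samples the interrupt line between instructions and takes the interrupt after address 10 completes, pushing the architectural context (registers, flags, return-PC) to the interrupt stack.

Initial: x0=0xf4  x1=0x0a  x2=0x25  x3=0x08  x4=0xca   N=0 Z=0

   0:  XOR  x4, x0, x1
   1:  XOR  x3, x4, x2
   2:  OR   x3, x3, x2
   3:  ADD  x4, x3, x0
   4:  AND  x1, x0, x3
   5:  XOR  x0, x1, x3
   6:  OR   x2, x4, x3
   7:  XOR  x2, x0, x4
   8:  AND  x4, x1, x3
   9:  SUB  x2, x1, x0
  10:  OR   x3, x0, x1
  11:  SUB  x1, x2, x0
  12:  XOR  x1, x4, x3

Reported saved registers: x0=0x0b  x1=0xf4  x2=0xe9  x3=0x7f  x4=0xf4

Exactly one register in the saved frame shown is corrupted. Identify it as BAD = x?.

BAD = x3

after  0: x0=0xf4 x1=0x0a x2=0x25 x3=0x08 x4=0xfe  N=1 Z=0
after  1: x0=0xf4 x1=0x0a x2=0x25 x3=0xdb x4=0xfe  N=1 Z=0
after  2: x0=0xf4 x1=0x0a x2=0x25 x3=0xff x4=0xfe  N=1 Z=0
after  3: x0=0xf4 x1=0x0a x2=0x25 x3=0xff x4=0xf3  N=1 Z=0
after  4: x0=0xf4 x1=0xf4 x2=0x25 x3=0xff x4=0xf3  N=1 Z=0
after  5: x0=0x0b x1=0xf4 x2=0x25 x3=0xff x4=0xf3  N=0 Z=0
after  6: x0=0x0b x1=0xf4 x2=0xff x3=0xff x4=0xf3  N=1 Z=0
after  7: x0=0x0b x1=0xf4 x2=0xf8 x3=0xff x4=0xf3  N=1 Z=0
after  8: x0=0x0b x1=0xf4 x2=0xf8 x3=0xff x4=0xf4  N=1 Z=0
after  9: x0=0x0b x1=0xf4 x2=0xe9 x3=0xff x4=0xf4  N=1 Z=0
after 10: x0=0x0b x1=0xf4 x2=0xe9 x3=0xff x4=0xf4  N=1 Z=0
-- IRQ taken; context saved, return-PC = 11 --
mismatch: x3: reported 0x7f vs actual 0xff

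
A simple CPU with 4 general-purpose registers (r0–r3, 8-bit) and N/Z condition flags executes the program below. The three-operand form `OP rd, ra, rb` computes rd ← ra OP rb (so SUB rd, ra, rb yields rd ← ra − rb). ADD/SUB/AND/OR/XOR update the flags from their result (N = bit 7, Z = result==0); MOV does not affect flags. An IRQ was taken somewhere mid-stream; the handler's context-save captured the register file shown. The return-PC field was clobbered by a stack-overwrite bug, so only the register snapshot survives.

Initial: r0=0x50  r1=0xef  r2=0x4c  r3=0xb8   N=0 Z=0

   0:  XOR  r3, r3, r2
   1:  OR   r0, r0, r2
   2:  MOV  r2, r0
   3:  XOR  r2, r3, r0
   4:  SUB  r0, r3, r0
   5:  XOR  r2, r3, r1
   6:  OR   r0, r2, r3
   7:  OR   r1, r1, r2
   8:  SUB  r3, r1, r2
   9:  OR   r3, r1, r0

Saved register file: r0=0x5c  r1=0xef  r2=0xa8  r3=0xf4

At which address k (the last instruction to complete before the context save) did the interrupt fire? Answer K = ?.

K = 3

after  0: r0=0x50 r1=0xef r2=0x4c r3=0xf4  N=1 Z=0
after  1: r0=0x5c r1=0xef r2=0x4c r3=0xf4  N=0 Z=0
after  2: r0=0x5c r1=0xef r2=0x5c r3=0xf4  N=0 Z=0
after  3: r0=0x5c r1=0xef r2=0xa8 r3=0xf4  N=1 Z=0
-- IRQ taken; context saved, return-PC = 4 --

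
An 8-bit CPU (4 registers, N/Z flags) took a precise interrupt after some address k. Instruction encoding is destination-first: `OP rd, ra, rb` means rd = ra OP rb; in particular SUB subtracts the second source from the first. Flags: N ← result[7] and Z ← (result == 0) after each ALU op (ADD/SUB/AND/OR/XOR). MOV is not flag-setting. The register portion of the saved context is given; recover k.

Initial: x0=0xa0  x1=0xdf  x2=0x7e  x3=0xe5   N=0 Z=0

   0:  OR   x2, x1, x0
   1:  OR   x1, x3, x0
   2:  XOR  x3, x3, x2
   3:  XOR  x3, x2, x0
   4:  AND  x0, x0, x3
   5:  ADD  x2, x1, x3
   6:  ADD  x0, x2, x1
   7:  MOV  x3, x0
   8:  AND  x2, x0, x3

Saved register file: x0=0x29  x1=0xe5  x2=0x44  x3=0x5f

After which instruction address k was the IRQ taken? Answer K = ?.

K = 6

after  0: x0=0xa0 x1=0xdf x2=0xff x3=0xe5  N=1 Z=0
after  1: x0=0xa0 x1=0xe5 x2=0xff x3=0xe5  N=1 Z=0
after  2: x0=0xa0 x1=0xe5 x2=0xff x3=0x1a  N=0 Z=0
after  3: x0=0xa0 x1=0xe5 x2=0xff x3=0x5f  N=0 Z=0
after  4: x0=0x00 x1=0xe5 x2=0xff x3=0x5f  N=0 Z=1
after  5: x0=0x00 x1=0xe5 x2=0x44 x3=0x5f  N=0 Z=0
after  6: x0=0x29 x1=0xe5 x2=0x44 x3=0x5f  N=0 Z=0
-- IRQ taken; context saved, return-PC = 7 --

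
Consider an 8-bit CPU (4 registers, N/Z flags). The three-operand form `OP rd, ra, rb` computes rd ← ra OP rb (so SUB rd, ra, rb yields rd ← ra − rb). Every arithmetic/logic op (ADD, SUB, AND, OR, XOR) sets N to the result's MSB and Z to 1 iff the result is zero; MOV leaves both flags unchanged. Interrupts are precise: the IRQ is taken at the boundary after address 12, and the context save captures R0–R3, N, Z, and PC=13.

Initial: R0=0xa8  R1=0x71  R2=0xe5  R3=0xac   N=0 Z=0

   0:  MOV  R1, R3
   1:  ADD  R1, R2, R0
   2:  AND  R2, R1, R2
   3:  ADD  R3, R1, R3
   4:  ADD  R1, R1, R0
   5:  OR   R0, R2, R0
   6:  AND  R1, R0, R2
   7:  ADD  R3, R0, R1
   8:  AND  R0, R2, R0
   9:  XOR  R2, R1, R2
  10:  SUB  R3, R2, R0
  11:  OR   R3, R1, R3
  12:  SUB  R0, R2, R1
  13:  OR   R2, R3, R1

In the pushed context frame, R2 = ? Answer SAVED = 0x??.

after  0: R0=0xa8 R1=0xac R2=0xe5 R3=0xac  N=0 Z=0
after  1: R0=0xa8 R1=0x8d R2=0xe5 R3=0xac  N=1 Z=0
after  2: R0=0xa8 R1=0x8d R2=0x85 R3=0xac  N=1 Z=0
after  3: R0=0xa8 R1=0x8d R2=0x85 R3=0x39  N=0 Z=0
after  4: R0=0xa8 R1=0x35 R2=0x85 R3=0x39  N=0 Z=0
after  5: R0=0xad R1=0x35 R2=0x85 R3=0x39  N=1 Z=0
after  6: R0=0xad R1=0x85 R2=0x85 R3=0x39  N=1 Z=0
after  7: R0=0xad R1=0x85 R2=0x85 R3=0x32  N=0 Z=0
after  8: R0=0x85 R1=0x85 R2=0x85 R3=0x32  N=1 Z=0
after  9: R0=0x85 R1=0x85 R2=0x00 R3=0x32  N=0 Z=1
after 10: R0=0x85 R1=0x85 R2=0x00 R3=0x7b  N=0 Z=0
after 11: R0=0x85 R1=0x85 R2=0x00 R3=0xff  N=1 Z=0
after 12: R0=0x7b R1=0x85 R2=0x00 R3=0xff  N=0 Z=0
-- IRQ taken; context saved, return-PC = 13 --

SAVED = 0x00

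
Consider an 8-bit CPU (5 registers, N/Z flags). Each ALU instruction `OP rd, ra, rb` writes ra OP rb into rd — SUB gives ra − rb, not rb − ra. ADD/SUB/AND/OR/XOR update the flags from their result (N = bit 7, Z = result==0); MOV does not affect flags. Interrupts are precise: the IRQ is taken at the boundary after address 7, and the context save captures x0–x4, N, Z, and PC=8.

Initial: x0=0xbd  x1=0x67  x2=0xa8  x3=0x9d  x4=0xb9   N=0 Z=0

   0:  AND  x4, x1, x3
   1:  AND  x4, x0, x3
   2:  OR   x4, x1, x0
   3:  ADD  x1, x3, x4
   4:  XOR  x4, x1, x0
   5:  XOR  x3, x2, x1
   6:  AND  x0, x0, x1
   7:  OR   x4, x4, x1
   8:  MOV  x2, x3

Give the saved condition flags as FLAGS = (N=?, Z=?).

after  0: x0=0xbd x1=0x67 x2=0xa8 x3=0x9d x4=0x05  N=0 Z=0
after  1: x0=0xbd x1=0x67 x2=0xa8 x3=0x9d x4=0x9d  N=1 Z=0
after  2: x0=0xbd x1=0x67 x2=0xa8 x3=0x9d x4=0xff  N=1 Z=0
after  3: x0=0xbd x1=0x9c x2=0xa8 x3=0x9d x4=0xff  N=1 Z=0
after  4: x0=0xbd x1=0x9c x2=0xa8 x3=0x9d x4=0x21  N=0 Z=0
after  5: x0=0xbd x1=0x9c x2=0xa8 x3=0x34 x4=0x21  N=0 Z=0
after  6: x0=0x9c x1=0x9c x2=0xa8 x3=0x34 x4=0x21  N=1 Z=0
after  7: x0=0x9c x1=0x9c x2=0xa8 x3=0x34 x4=0xbd  N=1 Z=0
-- IRQ taken; context saved, return-PC = 8 --

FLAGS = (N=1, Z=0)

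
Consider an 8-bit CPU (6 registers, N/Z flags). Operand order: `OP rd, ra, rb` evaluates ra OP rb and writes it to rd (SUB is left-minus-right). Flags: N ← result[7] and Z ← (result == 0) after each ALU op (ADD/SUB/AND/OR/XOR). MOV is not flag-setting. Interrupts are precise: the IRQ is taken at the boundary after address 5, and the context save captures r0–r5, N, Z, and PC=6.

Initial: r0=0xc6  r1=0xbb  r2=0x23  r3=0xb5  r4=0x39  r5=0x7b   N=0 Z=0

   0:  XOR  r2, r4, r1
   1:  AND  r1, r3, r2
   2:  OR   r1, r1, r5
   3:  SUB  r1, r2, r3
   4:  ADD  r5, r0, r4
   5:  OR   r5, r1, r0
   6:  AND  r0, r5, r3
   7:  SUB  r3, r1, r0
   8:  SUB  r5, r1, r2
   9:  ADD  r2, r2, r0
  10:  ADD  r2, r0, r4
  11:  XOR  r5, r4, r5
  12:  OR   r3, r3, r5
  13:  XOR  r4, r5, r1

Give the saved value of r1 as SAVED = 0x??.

SAVED = 0xcd

after  0: r0=0xc6 r1=0xbb r2=0x82 r3=0xb5 r4=0x39 r5=0x7b  N=1 Z=0
after  1: r0=0xc6 r1=0x80 r2=0x82 r3=0xb5 r4=0x39 r5=0x7b  N=1 Z=0
after  2: r0=0xc6 r1=0xfb r2=0x82 r3=0xb5 r4=0x39 r5=0x7b  N=1 Z=0
after  3: r0=0xc6 r1=0xcd r2=0x82 r3=0xb5 r4=0x39 r5=0x7b  N=1 Z=0
after  4: r0=0xc6 r1=0xcd r2=0x82 r3=0xb5 r4=0x39 r5=0xff  N=1 Z=0
after  5: r0=0xc6 r1=0xcd r2=0x82 r3=0xb5 r4=0x39 r5=0xcf  N=1 Z=0
-- IRQ taken; context saved, return-PC = 6 --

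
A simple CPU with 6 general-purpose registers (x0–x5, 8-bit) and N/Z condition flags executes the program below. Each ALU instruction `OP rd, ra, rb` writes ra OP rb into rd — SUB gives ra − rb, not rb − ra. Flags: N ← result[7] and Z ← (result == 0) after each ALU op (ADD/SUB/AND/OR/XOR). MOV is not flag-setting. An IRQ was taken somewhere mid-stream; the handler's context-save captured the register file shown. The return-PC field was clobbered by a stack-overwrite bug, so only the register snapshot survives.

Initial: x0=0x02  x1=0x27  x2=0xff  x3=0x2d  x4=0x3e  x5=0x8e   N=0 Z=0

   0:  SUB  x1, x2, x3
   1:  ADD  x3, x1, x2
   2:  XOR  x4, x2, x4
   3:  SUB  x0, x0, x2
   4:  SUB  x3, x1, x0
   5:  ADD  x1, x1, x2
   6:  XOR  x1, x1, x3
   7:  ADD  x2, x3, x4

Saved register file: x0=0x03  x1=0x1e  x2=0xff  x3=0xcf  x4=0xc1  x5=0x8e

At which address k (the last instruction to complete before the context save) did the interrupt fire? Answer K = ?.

after  0: x0=0x02 x1=0xd2 x2=0xff x3=0x2d x4=0x3e x5=0x8e  N=1 Z=0
after  1: x0=0x02 x1=0xd2 x2=0xff x3=0xd1 x4=0x3e x5=0x8e  N=1 Z=0
after  2: x0=0x02 x1=0xd2 x2=0xff x3=0xd1 x4=0xc1 x5=0x8e  N=1 Z=0
after  3: x0=0x03 x1=0xd2 x2=0xff x3=0xd1 x4=0xc1 x5=0x8e  N=0 Z=0
after  4: x0=0x03 x1=0xd2 x2=0xff x3=0xcf x4=0xc1 x5=0x8e  N=1 Z=0
after  5: x0=0x03 x1=0xd1 x2=0xff x3=0xcf x4=0xc1 x5=0x8e  N=1 Z=0
after  6: x0=0x03 x1=0x1e x2=0xff x3=0xcf x4=0xc1 x5=0x8e  N=0 Z=0
-- IRQ taken; context saved, return-PC = 7 --

K = 6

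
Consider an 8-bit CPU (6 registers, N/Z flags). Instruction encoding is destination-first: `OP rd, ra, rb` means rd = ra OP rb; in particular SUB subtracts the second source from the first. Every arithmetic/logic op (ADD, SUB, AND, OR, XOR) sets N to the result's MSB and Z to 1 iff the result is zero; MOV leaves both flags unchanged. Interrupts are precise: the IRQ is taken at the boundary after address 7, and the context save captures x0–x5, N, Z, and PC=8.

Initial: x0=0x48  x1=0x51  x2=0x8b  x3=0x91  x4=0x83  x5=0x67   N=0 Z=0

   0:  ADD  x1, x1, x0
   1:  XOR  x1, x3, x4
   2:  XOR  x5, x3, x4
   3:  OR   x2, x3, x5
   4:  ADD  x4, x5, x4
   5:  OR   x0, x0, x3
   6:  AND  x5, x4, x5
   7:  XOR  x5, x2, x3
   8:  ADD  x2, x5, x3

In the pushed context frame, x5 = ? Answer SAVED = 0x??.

after  0: x0=0x48 x1=0x99 x2=0x8b x3=0x91 x4=0x83 x5=0x67  N=1 Z=0
after  1: x0=0x48 x1=0x12 x2=0x8b x3=0x91 x4=0x83 x5=0x67  N=0 Z=0
after  2: x0=0x48 x1=0x12 x2=0x8b x3=0x91 x4=0x83 x5=0x12  N=0 Z=0
after  3: x0=0x48 x1=0x12 x2=0x93 x3=0x91 x4=0x83 x5=0x12  N=1 Z=0
after  4: x0=0x48 x1=0x12 x2=0x93 x3=0x91 x4=0x95 x5=0x12  N=1 Z=0
after  5: x0=0xd9 x1=0x12 x2=0x93 x3=0x91 x4=0x95 x5=0x12  N=1 Z=0
after  6: x0=0xd9 x1=0x12 x2=0x93 x3=0x91 x4=0x95 x5=0x10  N=0 Z=0
after  7: x0=0xd9 x1=0x12 x2=0x93 x3=0x91 x4=0x95 x5=0x02  N=0 Z=0
-- IRQ taken; context saved, return-PC = 8 --

SAVED = 0x02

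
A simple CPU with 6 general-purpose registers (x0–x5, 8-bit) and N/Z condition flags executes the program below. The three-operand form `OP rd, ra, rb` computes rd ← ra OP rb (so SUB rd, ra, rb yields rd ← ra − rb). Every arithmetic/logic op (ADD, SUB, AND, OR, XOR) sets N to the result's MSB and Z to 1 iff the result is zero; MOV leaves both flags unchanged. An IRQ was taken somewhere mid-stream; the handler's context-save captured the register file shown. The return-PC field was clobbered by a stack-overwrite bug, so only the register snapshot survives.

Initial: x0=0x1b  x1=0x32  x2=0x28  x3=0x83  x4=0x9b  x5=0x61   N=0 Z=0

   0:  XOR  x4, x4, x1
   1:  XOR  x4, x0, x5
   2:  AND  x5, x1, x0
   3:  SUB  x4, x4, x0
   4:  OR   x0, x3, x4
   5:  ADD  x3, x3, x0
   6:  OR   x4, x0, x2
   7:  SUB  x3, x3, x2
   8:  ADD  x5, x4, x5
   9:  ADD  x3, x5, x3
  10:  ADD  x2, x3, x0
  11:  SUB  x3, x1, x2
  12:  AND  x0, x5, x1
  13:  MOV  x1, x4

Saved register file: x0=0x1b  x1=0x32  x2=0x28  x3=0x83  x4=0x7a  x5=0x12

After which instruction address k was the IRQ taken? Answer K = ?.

K = 2

after  0: x0=0x1b x1=0x32 x2=0x28 x3=0x83 x4=0xa9 x5=0x61  N=1 Z=0
after  1: x0=0x1b x1=0x32 x2=0x28 x3=0x83 x4=0x7a x5=0x61  N=0 Z=0
after  2: x0=0x1b x1=0x32 x2=0x28 x3=0x83 x4=0x7a x5=0x12  N=0 Z=0
-- IRQ taken; context saved, return-PC = 3 --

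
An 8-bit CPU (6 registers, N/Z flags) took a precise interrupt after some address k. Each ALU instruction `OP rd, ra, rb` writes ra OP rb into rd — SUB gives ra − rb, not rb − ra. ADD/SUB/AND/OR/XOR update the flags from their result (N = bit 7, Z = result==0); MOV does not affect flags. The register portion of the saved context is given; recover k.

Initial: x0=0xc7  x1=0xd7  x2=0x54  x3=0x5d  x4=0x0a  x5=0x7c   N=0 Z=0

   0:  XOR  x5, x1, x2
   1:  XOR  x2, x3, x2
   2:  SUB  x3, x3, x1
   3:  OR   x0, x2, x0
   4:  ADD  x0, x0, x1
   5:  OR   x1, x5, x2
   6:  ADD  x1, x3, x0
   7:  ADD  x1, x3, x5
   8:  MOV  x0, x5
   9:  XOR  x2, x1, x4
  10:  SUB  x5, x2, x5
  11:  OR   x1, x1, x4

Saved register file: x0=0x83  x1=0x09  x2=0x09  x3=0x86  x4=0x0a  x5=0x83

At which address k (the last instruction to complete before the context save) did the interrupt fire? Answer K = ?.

after  0: x0=0xc7 x1=0xd7 x2=0x54 x3=0x5d x4=0x0a x5=0x83  N=1 Z=0
after  1: x0=0xc7 x1=0xd7 x2=0x09 x3=0x5d x4=0x0a x5=0x83  N=0 Z=0
after  2: x0=0xc7 x1=0xd7 x2=0x09 x3=0x86 x4=0x0a x5=0x83  N=1 Z=0
after  3: x0=0xcf x1=0xd7 x2=0x09 x3=0x86 x4=0x0a x5=0x83  N=1 Z=0
after  4: x0=0xa6 x1=0xd7 x2=0x09 x3=0x86 x4=0x0a x5=0x83  N=1 Z=0
after  5: x0=0xa6 x1=0x8b x2=0x09 x3=0x86 x4=0x0a x5=0x83  N=1 Z=0
after  6: x0=0xa6 x1=0x2c x2=0x09 x3=0x86 x4=0x0a x5=0x83  N=0 Z=0
after  7: x0=0xa6 x1=0x09 x2=0x09 x3=0x86 x4=0x0a x5=0x83  N=0 Z=0
after  8: x0=0x83 x1=0x09 x2=0x09 x3=0x86 x4=0x0a x5=0x83  N=0 Z=0
-- IRQ taken; context saved, return-PC = 9 --

K = 8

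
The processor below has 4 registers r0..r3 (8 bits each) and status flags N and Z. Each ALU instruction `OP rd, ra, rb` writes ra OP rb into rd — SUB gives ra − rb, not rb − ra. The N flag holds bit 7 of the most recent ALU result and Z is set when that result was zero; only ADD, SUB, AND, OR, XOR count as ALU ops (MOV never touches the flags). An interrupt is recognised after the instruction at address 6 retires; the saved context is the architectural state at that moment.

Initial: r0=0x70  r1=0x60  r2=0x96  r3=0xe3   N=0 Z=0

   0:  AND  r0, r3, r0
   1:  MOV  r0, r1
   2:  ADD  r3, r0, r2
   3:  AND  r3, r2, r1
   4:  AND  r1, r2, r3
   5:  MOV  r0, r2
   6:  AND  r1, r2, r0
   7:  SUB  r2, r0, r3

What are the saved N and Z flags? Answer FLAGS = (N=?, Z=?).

after  0: r0=0x60 r1=0x60 r2=0x96 r3=0xe3  N=0 Z=0
after  1: r0=0x60 r1=0x60 r2=0x96 r3=0xe3  N=0 Z=0
after  2: r0=0x60 r1=0x60 r2=0x96 r3=0xf6  N=1 Z=0
after  3: r0=0x60 r1=0x60 r2=0x96 r3=0x00  N=0 Z=1
after  4: r0=0x60 r1=0x00 r2=0x96 r3=0x00  N=0 Z=1
after  5: r0=0x96 r1=0x00 r2=0x96 r3=0x00  N=0 Z=1
after  6: r0=0x96 r1=0x96 r2=0x96 r3=0x00  N=1 Z=0
-- IRQ taken; context saved, return-PC = 7 --

FLAGS = (N=1, Z=0)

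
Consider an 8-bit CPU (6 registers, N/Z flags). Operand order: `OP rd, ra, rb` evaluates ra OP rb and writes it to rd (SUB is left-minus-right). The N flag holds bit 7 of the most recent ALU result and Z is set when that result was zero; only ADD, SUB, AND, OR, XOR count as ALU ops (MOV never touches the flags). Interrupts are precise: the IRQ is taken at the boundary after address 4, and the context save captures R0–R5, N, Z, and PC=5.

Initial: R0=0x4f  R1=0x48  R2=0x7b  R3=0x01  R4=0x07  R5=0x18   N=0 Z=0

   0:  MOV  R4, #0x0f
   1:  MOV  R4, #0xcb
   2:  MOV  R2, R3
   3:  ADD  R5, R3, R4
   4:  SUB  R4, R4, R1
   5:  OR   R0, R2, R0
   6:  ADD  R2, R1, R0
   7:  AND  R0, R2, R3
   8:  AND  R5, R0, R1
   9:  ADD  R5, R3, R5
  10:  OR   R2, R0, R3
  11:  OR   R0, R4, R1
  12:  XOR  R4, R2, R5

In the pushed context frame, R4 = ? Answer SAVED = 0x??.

SAVED = 0x83

after  0: R0=0x4f R1=0x48 R2=0x7b R3=0x01 R4=0x0f R5=0x18  N=0 Z=0
after  1: R0=0x4f R1=0x48 R2=0x7b R3=0x01 R4=0xcb R5=0x18  N=0 Z=0
after  2: R0=0x4f R1=0x48 R2=0x01 R3=0x01 R4=0xcb R5=0x18  N=0 Z=0
after  3: R0=0x4f R1=0x48 R2=0x01 R3=0x01 R4=0xcb R5=0xcc  N=1 Z=0
after  4: R0=0x4f R1=0x48 R2=0x01 R3=0x01 R4=0x83 R5=0xcc  N=1 Z=0
-- IRQ taken; context saved, return-PC = 5 --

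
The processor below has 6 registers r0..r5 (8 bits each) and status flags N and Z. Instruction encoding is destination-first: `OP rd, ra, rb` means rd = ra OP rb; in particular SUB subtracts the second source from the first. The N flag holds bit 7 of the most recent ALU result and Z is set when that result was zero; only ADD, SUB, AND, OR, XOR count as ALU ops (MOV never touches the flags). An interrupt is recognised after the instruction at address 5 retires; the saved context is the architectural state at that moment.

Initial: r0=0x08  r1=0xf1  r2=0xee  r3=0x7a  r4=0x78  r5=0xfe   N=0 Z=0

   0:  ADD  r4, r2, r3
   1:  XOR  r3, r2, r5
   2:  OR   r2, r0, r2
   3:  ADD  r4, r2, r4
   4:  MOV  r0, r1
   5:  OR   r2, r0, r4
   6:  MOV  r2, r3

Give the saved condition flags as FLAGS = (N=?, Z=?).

FLAGS = (N=1, Z=0)

after  0: r0=0x08 r1=0xf1 r2=0xee r3=0x7a r4=0x68 r5=0xfe  N=0 Z=0
after  1: r0=0x08 r1=0xf1 r2=0xee r3=0x10 r4=0x68 r5=0xfe  N=0 Z=0
after  2: r0=0x08 r1=0xf1 r2=0xee r3=0x10 r4=0x68 r5=0xfe  N=1 Z=0
after  3: r0=0x08 r1=0xf1 r2=0xee r3=0x10 r4=0x56 r5=0xfe  N=0 Z=0
after  4: r0=0xf1 r1=0xf1 r2=0xee r3=0x10 r4=0x56 r5=0xfe  N=0 Z=0
after  5: r0=0xf1 r1=0xf1 r2=0xf7 r3=0x10 r4=0x56 r5=0xfe  N=1 Z=0
-- IRQ taken; context saved, return-PC = 6 --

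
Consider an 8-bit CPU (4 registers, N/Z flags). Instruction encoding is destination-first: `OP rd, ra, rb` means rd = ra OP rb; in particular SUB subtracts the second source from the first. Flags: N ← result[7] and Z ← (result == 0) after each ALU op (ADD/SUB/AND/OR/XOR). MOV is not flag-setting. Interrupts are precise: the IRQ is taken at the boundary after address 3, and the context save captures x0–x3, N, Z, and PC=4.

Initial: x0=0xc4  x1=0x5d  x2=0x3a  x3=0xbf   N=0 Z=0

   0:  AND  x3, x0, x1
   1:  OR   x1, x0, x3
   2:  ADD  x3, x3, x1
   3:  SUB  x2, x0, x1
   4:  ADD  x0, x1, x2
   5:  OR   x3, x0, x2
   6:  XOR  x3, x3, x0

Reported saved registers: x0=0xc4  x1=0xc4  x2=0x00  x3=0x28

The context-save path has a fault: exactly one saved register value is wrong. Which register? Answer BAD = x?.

after  0: x0=0xc4 x1=0x5d x2=0x3a x3=0x44  N=0 Z=0
after  1: x0=0xc4 x1=0xc4 x2=0x3a x3=0x44  N=1 Z=0
after  2: x0=0xc4 x1=0xc4 x2=0x3a x3=0x08  N=0 Z=0
after  3: x0=0xc4 x1=0xc4 x2=0x00 x3=0x08  N=0 Z=1
-- IRQ taken; context saved, return-PC = 4 --
mismatch: x3: reported 0x28 vs actual 0x08

BAD = x3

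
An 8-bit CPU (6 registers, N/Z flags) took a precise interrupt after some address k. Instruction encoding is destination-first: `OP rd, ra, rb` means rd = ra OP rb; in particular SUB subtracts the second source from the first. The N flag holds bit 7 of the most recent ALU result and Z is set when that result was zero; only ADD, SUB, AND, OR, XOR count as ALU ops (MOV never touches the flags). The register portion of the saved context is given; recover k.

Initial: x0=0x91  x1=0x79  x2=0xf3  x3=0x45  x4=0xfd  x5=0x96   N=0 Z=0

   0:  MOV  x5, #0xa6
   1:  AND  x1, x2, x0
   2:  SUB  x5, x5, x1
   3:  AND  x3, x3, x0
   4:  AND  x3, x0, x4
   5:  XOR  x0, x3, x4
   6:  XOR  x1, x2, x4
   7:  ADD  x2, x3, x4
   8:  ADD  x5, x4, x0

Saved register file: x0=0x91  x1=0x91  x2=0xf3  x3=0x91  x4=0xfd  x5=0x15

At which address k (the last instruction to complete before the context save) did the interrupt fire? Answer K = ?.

K = 4

after  0: x0=0x91 x1=0x79 x2=0xf3 x3=0x45 x4=0xfd x5=0xa6  N=0 Z=0
after  1: x0=0x91 x1=0x91 x2=0xf3 x3=0x45 x4=0xfd x5=0xa6  N=1 Z=0
after  2: x0=0x91 x1=0x91 x2=0xf3 x3=0x45 x4=0xfd x5=0x15  N=0 Z=0
after  3: x0=0x91 x1=0x91 x2=0xf3 x3=0x01 x4=0xfd x5=0x15  N=0 Z=0
after  4: x0=0x91 x1=0x91 x2=0xf3 x3=0x91 x4=0xfd x5=0x15  N=1 Z=0
-- IRQ taken; context saved, return-PC = 5 --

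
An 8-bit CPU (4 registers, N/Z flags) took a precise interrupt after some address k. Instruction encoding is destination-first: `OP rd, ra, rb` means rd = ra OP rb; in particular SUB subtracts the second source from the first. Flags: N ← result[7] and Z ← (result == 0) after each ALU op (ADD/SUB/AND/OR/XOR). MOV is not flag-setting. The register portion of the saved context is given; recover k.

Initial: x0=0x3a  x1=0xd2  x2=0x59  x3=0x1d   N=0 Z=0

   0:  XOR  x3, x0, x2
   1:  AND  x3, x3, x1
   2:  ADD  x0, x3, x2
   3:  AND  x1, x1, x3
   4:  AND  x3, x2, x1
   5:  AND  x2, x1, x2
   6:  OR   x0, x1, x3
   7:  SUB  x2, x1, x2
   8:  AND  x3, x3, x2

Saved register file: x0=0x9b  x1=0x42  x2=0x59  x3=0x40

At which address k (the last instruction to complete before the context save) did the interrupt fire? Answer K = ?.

K = 4

after  0: x0=0x3a x1=0xd2 x2=0x59 x3=0x63  N=0 Z=0
after  1: x0=0x3a x1=0xd2 x2=0x59 x3=0x42  N=0 Z=0
after  2: x0=0x9b x1=0xd2 x2=0x59 x3=0x42  N=1 Z=0
after  3: x0=0x9b x1=0x42 x2=0x59 x3=0x42  N=0 Z=0
after  4: x0=0x9b x1=0x42 x2=0x59 x3=0x40  N=0 Z=0
-- IRQ taken; context saved, return-PC = 5 --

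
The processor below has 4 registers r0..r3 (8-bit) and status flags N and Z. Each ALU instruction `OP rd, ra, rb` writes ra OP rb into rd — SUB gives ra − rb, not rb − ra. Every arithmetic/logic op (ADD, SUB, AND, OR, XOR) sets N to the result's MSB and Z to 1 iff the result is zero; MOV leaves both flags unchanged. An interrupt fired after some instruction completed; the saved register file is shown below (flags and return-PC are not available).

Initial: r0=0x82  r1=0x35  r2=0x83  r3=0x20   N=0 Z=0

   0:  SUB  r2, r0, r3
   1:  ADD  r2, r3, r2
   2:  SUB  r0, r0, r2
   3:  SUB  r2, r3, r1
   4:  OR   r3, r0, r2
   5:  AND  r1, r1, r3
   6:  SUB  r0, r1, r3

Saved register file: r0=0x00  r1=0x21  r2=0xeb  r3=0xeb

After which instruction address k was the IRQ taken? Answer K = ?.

K = 5

after  0: r0=0x82 r1=0x35 r2=0x62 r3=0x20  N=0 Z=0
after  1: r0=0x82 r1=0x35 r2=0x82 r3=0x20  N=1 Z=0
after  2: r0=0x00 r1=0x35 r2=0x82 r3=0x20  N=0 Z=1
after  3: r0=0x00 r1=0x35 r2=0xeb r3=0x20  N=1 Z=0
after  4: r0=0x00 r1=0x35 r2=0xeb r3=0xeb  N=1 Z=0
after  5: r0=0x00 r1=0x21 r2=0xeb r3=0xeb  N=0 Z=0
-- IRQ taken; context saved, return-PC = 6 --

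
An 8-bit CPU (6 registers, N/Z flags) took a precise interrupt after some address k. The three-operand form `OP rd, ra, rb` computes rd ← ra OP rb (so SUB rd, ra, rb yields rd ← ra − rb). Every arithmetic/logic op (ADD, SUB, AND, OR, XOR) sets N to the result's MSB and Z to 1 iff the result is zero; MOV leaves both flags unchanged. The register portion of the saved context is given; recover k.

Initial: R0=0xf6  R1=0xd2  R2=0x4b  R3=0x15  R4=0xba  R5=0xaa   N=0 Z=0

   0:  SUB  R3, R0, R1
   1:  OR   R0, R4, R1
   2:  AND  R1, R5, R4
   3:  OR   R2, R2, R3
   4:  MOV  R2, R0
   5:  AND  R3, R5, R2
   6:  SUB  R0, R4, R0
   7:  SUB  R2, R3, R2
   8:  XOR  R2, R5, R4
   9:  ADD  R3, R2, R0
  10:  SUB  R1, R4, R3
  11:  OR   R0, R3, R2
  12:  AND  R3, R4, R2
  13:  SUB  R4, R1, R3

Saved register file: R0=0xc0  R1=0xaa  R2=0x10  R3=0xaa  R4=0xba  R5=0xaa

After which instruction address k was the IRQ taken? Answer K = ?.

after  0: R0=0xf6 R1=0xd2 R2=0x4b R3=0x24 R4=0xba R5=0xaa  N=0 Z=0
after  1: R0=0xfa R1=0xd2 R2=0x4b R3=0x24 R4=0xba R5=0xaa  N=1 Z=0
after  2: R0=0xfa R1=0xaa R2=0x4b R3=0x24 R4=0xba R5=0xaa  N=1 Z=0
after  3: R0=0xfa R1=0xaa R2=0x6f R3=0x24 R4=0xba R5=0xaa  N=0 Z=0
after  4: R0=0xfa R1=0xaa R2=0xfa R3=0x24 R4=0xba R5=0xaa  N=0 Z=0
after  5: R0=0xfa R1=0xaa R2=0xfa R3=0xaa R4=0xba R5=0xaa  N=1 Z=0
after  6: R0=0xc0 R1=0xaa R2=0xfa R3=0xaa R4=0xba R5=0xaa  N=1 Z=0
after  7: R0=0xc0 R1=0xaa R2=0xb0 R3=0xaa R4=0xba R5=0xaa  N=1 Z=0
after  8: R0=0xc0 R1=0xaa R2=0x10 R3=0xaa R4=0xba R5=0xaa  N=0 Z=0
-- IRQ taken; context saved, return-PC = 9 --

K = 8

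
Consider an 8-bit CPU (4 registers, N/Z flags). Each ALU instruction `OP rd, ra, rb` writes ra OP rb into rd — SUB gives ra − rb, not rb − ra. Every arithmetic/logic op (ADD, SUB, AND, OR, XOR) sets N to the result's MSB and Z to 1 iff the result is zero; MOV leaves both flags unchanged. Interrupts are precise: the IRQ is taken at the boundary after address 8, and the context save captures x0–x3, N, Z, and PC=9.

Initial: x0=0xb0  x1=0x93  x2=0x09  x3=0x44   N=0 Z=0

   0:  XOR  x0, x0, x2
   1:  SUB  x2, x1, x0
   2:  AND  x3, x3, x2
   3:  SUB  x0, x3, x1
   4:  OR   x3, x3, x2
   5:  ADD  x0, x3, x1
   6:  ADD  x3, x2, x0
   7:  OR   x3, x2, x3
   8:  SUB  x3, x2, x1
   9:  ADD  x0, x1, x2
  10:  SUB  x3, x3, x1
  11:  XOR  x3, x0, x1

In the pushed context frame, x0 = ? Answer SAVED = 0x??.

after  0: x0=0xb9 x1=0x93 x2=0x09 x3=0x44  N=1 Z=0
after  1: x0=0xb9 x1=0x93 x2=0xda x3=0x44  N=1 Z=0
after  2: x0=0xb9 x1=0x93 x2=0xda x3=0x40  N=0 Z=0
after  3: x0=0xad x1=0x93 x2=0xda x3=0x40  N=1 Z=0
after  4: x0=0xad x1=0x93 x2=0xda x3=0xda  N=1 Z=0
after  5: x0=0x6d x1=0x93 x2=0xda x3=0xda  N=0 Z=0
after  6: x0=0x6d x1=0x93 x2=0xda x3=0x47  N=0 Z=0
after  7: x0=0x6d x1=0x93 x2=0xda x3=0xdf  N=1 Z=0
after  8: x0=0x6d x1=0x93 x2=0xda x3=0x47  N=0 Z=0
-- IRQ taken; context saved, return-PC = 9 --

SAVED = 0x6d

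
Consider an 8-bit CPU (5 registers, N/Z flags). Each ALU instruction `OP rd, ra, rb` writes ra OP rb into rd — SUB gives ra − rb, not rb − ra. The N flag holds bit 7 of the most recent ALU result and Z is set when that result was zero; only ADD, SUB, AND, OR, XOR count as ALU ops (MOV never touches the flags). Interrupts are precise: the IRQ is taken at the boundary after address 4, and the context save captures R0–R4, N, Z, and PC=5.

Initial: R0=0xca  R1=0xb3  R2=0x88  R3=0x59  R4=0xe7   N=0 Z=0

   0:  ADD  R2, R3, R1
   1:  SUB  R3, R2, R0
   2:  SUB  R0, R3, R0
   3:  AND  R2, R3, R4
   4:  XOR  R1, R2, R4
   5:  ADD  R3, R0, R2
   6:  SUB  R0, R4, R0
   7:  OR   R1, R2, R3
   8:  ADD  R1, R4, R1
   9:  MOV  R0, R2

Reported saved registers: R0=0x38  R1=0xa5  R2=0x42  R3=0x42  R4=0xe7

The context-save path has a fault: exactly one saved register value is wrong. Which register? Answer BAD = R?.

BAD = R0

after  0: R0=0xca R1=0xb3 R2=0x0c R3=0x59 R4=0xe7  N=0 Z=0
after  1: R0=0xca R1=0xb3 R2=0x0c R3=0x42 R4=0xe7  N=0 Z=0
after  2: R0=0x78 R1=0xb3 R2=0x0c R3=0x42 R4=0xe7  N=0 Z=0
after  3: R0=0x78 R1=0xb3 R2=0x42 R3=0x42 R4=0xe7  N=0 Z=0
after  4: R0=0x78 R1=0xa5 R2=0x42 R3=0x42 R4=0xe7  N=1 Z=0
-- IRQ taken; context saved, return-PC = 5 --
mismatch: R0: reported 0x38 vs actual 0x78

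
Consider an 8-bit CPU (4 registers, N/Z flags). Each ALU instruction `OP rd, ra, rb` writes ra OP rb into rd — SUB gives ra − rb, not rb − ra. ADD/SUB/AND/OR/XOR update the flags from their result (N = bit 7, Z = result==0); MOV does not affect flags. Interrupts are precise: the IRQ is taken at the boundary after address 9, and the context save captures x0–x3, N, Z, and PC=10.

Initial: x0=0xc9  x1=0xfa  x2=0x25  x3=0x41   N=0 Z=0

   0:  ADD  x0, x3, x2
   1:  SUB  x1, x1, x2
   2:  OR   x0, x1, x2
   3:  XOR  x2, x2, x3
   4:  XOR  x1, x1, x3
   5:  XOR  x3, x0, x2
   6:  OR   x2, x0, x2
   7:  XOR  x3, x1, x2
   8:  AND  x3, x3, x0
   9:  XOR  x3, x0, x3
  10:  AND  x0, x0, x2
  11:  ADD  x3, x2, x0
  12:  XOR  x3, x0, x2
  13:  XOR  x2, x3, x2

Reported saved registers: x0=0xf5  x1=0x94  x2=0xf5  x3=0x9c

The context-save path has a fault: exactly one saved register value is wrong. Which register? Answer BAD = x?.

BAD = x3

after  0: x0=0x66 x1=0xfa x2=0x25 x3=0x41  N=0 Z=0
after  1: x0=0x66 x1=0xd5 x2=0x25 x3=0x41  N=1 Z=0
after  2: x0=0xf5 x1=0xd5 x2=0x25 x3=0x41  N=1 Z=0
after  3: x0=0xf5 x1=0xd5 x2=0x64 x3=0x41  N=0 Z=0
after  4: x0=0xf5 x1=0x94 x2=0x64 x3=0x41  N=1 Z=0
after  5: x0=0xf5 x1=0x94 x2=0x64 x3=0x91  N=1 Z=0
after  6: x0=0xf5 x1=0x94 x2=0xf5 x3=0x91  N=1 Z=0
after  7: x0=0xf5 x1=0x94 x2=0xf5 x3=0x61  N=0 Z=0
after  8: x0=0xf5 x1=0x94 x2=0xf5 x3=0x61  N=0 Z=0
after  9: x0=0xf5 x1=0x94 x2=0xf5 x3=0x94  N=1 Z=0
-- IRQ taken; context saved, return-PC = 10 --
mismatch: x3: reported 0x9c vs actual 0x94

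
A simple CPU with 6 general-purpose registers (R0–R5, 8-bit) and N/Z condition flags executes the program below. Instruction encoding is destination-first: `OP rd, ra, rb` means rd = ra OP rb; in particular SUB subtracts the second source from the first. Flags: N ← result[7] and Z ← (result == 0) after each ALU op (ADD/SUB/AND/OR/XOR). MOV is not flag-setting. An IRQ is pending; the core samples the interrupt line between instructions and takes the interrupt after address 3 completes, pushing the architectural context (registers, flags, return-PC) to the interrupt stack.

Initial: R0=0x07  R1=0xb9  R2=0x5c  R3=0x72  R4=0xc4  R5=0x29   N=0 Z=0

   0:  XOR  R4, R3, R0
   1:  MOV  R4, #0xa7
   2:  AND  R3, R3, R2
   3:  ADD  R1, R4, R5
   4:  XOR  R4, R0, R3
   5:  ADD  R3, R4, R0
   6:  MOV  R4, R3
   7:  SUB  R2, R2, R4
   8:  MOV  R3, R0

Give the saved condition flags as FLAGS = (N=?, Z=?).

after  0: R0=0x07 R1=0xb9 R2=0x5c R3=0x72 R4=0x75 R5=0x29  N=0 Z=0
after  1: R0=0x07 R1=0xb9 R2=0x5c R3=0x72 R4=0xa7 R5=0x29  N=0 Z=0
after  2: R0=0x07 R1=0xb9 R2=0x5c R3=0x50 R4=0xa7 R5=0x29  N=0 Z=0
after  3: R0=0x07 R1=0xd0 R2=0x5c R3=0x50 R4=0xa7 R5=0x29  N=1 Z=0
-- IRQ taken; context saved, return-PC = 4 --

FLAGS = (N=1, Z=0)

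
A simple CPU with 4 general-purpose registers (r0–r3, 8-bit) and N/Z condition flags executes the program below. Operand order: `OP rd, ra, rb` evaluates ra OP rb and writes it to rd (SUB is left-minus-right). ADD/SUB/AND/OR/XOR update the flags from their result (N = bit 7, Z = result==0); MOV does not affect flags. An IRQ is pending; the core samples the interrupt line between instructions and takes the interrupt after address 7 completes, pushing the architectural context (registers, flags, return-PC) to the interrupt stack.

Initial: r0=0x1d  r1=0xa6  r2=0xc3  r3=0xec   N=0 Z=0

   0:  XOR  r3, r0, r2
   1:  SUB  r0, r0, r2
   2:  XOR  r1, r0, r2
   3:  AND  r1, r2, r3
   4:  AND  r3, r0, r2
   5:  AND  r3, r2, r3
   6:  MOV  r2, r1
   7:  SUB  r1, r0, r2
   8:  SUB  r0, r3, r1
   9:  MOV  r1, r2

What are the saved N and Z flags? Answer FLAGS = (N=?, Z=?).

after  0: r0=0x1d r1=0xa6 r2=0xc3 r3=0xde  N=1 Z=0
after  1: r0=0x5a r1=0xa6 r2=0xc3 r3=0xde  N=0 Z=0
after  2: r0=0x5a r1=0x99 r2=0xc3 r3=0xde  N=1 Z=0
after  3: r0=0x5a r1=0xc2 r2=0xc3 r3=0xde  N=1 Z=0
after  4: r0=0x5a r1=0xc2 r2=0xc3 r3=0x42  N=0 Z=0
after  5: r0=0x5a r1=0xc2 r2=0xc3 r3=0x42  N=0 Z=0
after  6: r0=0x5a r1=0xc2 r2=0xc2 r3=0x42  N=0 Z=0
after  7: r0=0x5a r1=0x98 r2=0xc2 r3=0x42  N=1 Z=0
-- IRQ taken; context saved, return-PC = 8 --

FLAGS = (N=1, Z=0)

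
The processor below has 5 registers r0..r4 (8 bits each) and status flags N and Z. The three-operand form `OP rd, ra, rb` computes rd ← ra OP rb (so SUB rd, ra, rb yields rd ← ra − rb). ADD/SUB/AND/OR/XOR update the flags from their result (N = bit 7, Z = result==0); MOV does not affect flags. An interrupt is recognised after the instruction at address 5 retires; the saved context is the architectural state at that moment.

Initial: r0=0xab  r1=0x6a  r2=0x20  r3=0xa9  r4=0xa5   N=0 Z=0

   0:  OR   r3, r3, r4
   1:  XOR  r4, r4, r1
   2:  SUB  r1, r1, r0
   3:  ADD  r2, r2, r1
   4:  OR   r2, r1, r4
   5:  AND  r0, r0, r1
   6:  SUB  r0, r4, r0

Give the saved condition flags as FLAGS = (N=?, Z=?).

after  0: r0=0xab r1=0x6a r2=0x20 r3=0xad r4=0xa5  N=1 Z=0
after  1: r0=0xab r1=0x6a r2=0x20 r3=0xad r4=0xcf  N=1 Z=0
after  2: r0=0xab r1=0xbf r2=0x20 r3=0xad r4=0xcf  N=1 Z=0
after  3: r0=0xab r1=0xbf r2=0xdf r3=0xad r4=0xcf  N=1 Z=0
after  4: r0=0xab r1=0xbf r2=0xff r3=0xad r4=0xcf  N=1 Z=0
after  5: r0=0xab r1=0xbf r2=0xff r3=0xad r4=0xcf  N=1 Z=0
-- IRQ taken; context saved, return-PC = 6 --

FLAGS = (N=1, Z=0)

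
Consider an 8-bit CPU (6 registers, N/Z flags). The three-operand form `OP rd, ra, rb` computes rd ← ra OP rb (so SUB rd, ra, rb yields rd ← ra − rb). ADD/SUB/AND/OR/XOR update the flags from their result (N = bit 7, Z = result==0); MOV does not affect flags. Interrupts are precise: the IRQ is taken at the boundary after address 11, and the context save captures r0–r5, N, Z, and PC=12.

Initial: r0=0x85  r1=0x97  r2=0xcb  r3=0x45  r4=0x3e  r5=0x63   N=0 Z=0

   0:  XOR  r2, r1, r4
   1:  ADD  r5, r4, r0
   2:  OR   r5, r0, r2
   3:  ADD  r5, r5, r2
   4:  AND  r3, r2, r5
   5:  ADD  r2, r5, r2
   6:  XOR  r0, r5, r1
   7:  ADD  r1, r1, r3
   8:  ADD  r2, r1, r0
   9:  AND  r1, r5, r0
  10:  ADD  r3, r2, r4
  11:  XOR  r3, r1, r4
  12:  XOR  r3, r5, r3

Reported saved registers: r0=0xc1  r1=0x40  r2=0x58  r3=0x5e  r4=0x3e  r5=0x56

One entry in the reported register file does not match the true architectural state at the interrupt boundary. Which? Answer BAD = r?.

BAD = r3

after  0: r0=0x85 r1=0x97 r2=0xa9 r3=0x45 r4=0x3e r5=0x63  N=1 Z=0
after  1: r0=0x85 r1=0x97 r2=0xa9 r3=0x45 r4=0x3e r5=0xc3  N=1 Z=0
after  2: r0=0x85 r1=0x97 r2=0xa9 r3=0x45 r4=0x3e r5=0xad  N=1 Z=0
after  3: r0=0x85 r1=0x97 r2=0xa9 r3=0x45 r4=0x3e r5=0x56  N=0 Z=0
after  4: r0=0x85 r1=0x97 r2=0xa9 r3=0x00 r4=0x3e r5=0x56  N=0 Z=1
after  5: r0=0x85 r1=0x97 r2=0xff r3=0x00 r4=0x3e r5=0x56  N=1 Z=0
after  6: r0=0xc1 r1=0x97 r2=0xff r3=0x00 r4=0x3e r5=0x56  N=1 Z=0
after  7: r0=0xc1 r1=0x97 r2=0xff r3=0x00 r4=0x3e r5=0x56  N=1 Z=0
after  8: r0=0xc1 r1=0x97 r2=0x58 r3=0x00 r4=0x3e r5=0x56  N=0 Z=0
after  9: r0=0xc1 r1=0x40 r2=0x58 r3=0x00 r4=0x3e r5=0x56  N=0 Z=0
after 10: r0=0xc1 r1=0x40 r2=0x58 r3=0x96 r4=0x3e r5=0x56  N=1 Z=0
after 11: r0=0xc1 r1=0x40 r2=0x58 r3=0x7e r4=0x3e r5=0x56  N=0 Z=0
-- IRQ taken; context saved, return-PC = 12 --
mismatch: r3: reported 0x5e vs actual 0x7e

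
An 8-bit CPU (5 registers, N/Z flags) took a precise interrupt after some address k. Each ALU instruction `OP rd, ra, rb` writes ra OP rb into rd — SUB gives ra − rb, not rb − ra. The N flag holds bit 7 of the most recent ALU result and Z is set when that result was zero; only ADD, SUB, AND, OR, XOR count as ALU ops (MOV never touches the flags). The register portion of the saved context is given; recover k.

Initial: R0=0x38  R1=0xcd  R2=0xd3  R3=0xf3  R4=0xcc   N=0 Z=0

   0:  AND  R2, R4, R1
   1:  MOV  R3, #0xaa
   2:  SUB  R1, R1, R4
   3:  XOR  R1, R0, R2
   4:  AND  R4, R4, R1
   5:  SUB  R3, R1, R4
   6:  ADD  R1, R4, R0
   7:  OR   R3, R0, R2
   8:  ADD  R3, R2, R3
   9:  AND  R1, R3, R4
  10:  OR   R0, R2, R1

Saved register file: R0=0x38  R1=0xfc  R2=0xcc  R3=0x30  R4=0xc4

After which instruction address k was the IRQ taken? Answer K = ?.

after  0: R0=0x38 R1=0xcd R2=0xcc R3=0xf3 R4=0xcc  N=1 Z=0
after  1: R0=0x38 R1=0xcd R2=0xcc R3=0xaa R4=0xcc  N=1 Z=0
after  2: R0=0x38 R1=0x01 R2=0xcc R3=0xaa R4=0xcc  N=0 Z=0
after  3: R0=0x38 R1=0xf4 R2=0xcc R3=0xaa R4=0xcc  N=1 Z=0
after  4: R0=0x38 R1=0xf4 R2=0xcc R3=0xaa R4=0xc4  N=1 Z=0
after  5: R0=0x38 R1=0xf4 R2=0xcc R3=0x30 R4=0xc4  N=0 Z=0
after  6: R0=0x38 R1=0xfc R2=0xcc R3=0x30 R4=0xc4  N=1 Z=0
-- IRQ taken; context saved, return-PC = 7 --

K = 6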